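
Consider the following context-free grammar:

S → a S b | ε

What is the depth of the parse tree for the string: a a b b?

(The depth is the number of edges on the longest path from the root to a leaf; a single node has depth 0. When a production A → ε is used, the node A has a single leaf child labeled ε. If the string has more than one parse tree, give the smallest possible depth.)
The only parse tree applies S → a S b 2 times (once per matching a…b pair) and then S → ε.
The S nodes sit at depths 0, 1, …, 2; the innermost S (depth 2) has the single child ε at depth 3.
The terminal leaves a, b are at depths 1..2, so the longest root-to-leaf path is S → S → … → S → ε with 3 edges.
Depth = 3.

Final answer: 3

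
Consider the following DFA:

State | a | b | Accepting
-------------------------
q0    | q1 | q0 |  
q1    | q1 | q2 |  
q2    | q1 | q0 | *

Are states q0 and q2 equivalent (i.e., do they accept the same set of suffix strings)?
Try the suffix ε (the empty string).
From q0: q0 — not accepting.
From q2: q2 — accepting.
The two states disagree on this suffix, so they are not equivalent.

Final answer: No. Distinguishing string: ε (the empty string) - accepted from q2 but not from q0.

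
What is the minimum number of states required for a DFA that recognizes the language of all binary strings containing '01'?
Language: binary strings containing '01'
Lower bound (Myhill–Nerode): the prefixes ε, 0, 01 are pairwise distinguishable:
  ε vs 01: suffix ε distinguishes them (ε is rejected, 01 is accepted)
  0 vs 01: suffix ε distinguishes them (0 is rejected, 01 is accepted)
  ε vs 0: suffix 1 distinguishes them (ε·1 = 1 is rejected, 0·1 = 01 is accepted)
So any DFA needs at least 3 states.
Upper bound: a DFA with 3 states exists (one state per class above: 'no progress', 'last symbol 0', and 'seen 01' (accepting sink)).
Minimum states: 3

Final answer: 3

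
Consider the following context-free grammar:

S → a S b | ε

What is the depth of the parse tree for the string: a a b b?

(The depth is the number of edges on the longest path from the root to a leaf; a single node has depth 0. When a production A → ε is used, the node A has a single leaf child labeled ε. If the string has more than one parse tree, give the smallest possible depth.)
The only parse tree applies S → a S b 2 times (once per matching a…b pair) and then S → ε.
The S nodes sit at depths 0, 1, …, 2; the innermost S (depth 2) has the single child ε at depth 3.
The terminal leaves a, b are at depths 1..2, so the longest root-to-leaf path is S → S → … → S → ε with 3 edges.
Depth = 3.

Final answer: 3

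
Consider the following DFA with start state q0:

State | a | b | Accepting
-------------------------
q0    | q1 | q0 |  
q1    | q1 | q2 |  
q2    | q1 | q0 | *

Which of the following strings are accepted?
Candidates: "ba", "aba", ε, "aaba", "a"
"ba": q0 → q0 → q1; q1 is not accepting → rejected
"aba": q0 → q1 → q2 → q1; q1 is not accepting → rejected
ε: q0; q0 is not accepting → rejected
"aaba": q0 → q1 → q1 → q2 → q1; q1 is not accepting → rejected
"a": q0 → q1; q1 is not accepting → rejected

Final answer: None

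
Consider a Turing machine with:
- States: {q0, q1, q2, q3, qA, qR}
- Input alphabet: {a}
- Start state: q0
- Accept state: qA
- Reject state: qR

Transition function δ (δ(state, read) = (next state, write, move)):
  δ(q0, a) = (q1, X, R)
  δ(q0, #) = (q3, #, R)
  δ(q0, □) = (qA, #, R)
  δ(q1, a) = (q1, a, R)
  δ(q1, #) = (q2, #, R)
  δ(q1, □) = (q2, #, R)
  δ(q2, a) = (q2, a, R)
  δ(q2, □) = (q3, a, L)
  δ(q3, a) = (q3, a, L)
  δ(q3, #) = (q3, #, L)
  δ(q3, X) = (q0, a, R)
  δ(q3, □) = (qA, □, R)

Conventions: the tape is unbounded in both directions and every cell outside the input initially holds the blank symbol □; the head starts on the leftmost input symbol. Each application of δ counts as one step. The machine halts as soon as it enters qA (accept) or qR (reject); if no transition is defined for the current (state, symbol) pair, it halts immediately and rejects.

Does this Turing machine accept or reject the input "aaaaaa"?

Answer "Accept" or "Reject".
Trace (configuration after each step, as tape_left[state]tape_right with head position):
Step 0: [q0]aaaaaa (head at position 0)
Step 1: X[q1]aaaaa (head 1)
Step 2: Xa[q1]aaaa (head 2)
Step 3: Xaa[q1]aaa (head 3)
Step 4: Xaaa[q1]aa (head 4)
Step 5: Xaaaa[q1]a (head 5)
Step 6: Xaaaaa[q1]□ (head 6)
Step 7: Xaaaaa#[q2]□ (head 7)
Step 8: Xaaaaa[q3]#a (head 6)
Step 9: Xaaaa[q3]a#a (head 5)
Step 10: Xaaa[q3]aa#a (head 4)
Step 11: Xaa[q3]aaa#a (head 3)
Step 12: Xa[q3]aaaa#a (head 2)
Step 13: X[q3]aaaaa#a (head 1)
Step 14: [q3]Xaaaaa#a (head 0)
Step 15: a[q0]aaaaa#a (head 1)
Step 16: aX[q1]aaaa#a (head 2)
Step 17: aXa[q1]aaa#a (head 3)
Step 18: aXaa[q1]aa#a (head 4)
Step 19: aXaaa[q1]a#a (head 5)
Step 20: aXaaaa[q1]#a (head 6)
Step 21: aXaaaa#[q2]a (head 7)
Step 22: aXaaaa#a[q2]□ (head 8)
Step 23: aXaaaa#[q3]aa (head 7)
Step 24: aXaaaa[q3]#aa (head 6)
Step 25: aXaaa[q3]a#aa (head 5)
Step 26: aXaa[q3]aa#aa (head 4)
Step 27: aXa[q3]aaa#aa (head 3)
Step 28: aX[q3]aaaa#aa (head 2)
Step 29: a[q3]Xaaaa#aa (head 1)
Step 30: aa[q0]aaaa#aa (head 2)
Step 31: aaX[q1]aaa#aa (head 3)
Step 32: aaXa[q1]aa#aa (head 4)
Step 33: aaXaa[q1]a#aa (head 5)
Step 34: aaXaaa[q1]#aa (head 6)
Step 35: aaXaaa#[q2]aa (head 7)
Step 36: aaXaaa#a[q2]a (head 8)
Step 37: aaXaaa#aa[q2]□ (head 9)
Step 38: aaXaaa#a[q3]aa (head 8)
Step 39: aaXaaa#[q3]aaa (head 7)
Step 40: aaXaaa[q3]#aaa (head 6)
Step 41: aaXaa[q3]a#aaa (head 5)
Step 42: aaXa[q3]aa#aaa (head 4)
Step 43: aaX[q3]aaa#aaa (head 3)
Step 44: aa[q3]Xaaa#aaa (head 2)
Step 45: aaa[q0]aaa#aaa (head 3)
Step 46: aaaX[q1]aa#aaa (head 4)
Step 47: aaaXa[q1]a#aaa (head 5)
Step 48: aaaXaa[q1]#aaa (head 6)
Step 49: aaaXaa#[q2]aaa (head 7)
Step 50: aaaXaa#a[q2]aa (head 8)
Step 51: aaaXaa#aa[q2]a (head 9)
Step 52: aaaXaa#aaa[q2]□ (head 10)
Step 53: aaaXaa#aa[q3]aa (head 9)
Step 54: aaaXaa#a[q3]aaa (head 8)
Step 55: aaaXaa#[q3]aaaa (head 7)
Step 56: aaaXaa[q3]#aaaa (head 6)
Step 57: aaaXa[q3]a#aaaa (head 5)
Step 58: aaaX[q3]aa#aaaa (head 4)
Step 59: aaa[q3]Xaa#aaaa (head 3)
Step 60: aaaa[q0]aa#aaaa (head 4)
Step 61: aaaaX[q1]a#aaaa (head 5)
Step 62: aaaaXa[q1]#aaaa (head 6)
Step 63: aaaaXa#[q2]aaaa (head 7)
Step 64: aaaaXa#a[q2]aaa (head 8)
Step 65: aaaaXa#aa[q2]aa (head 9)
Step 66: aaaaXa#aaa[q2]a (head 10)
Step 67: aaaaXa#aaaa[q2]□ (head 11)
Step 68: aaaaXa#aaa[q3]aa (head 10)
Step 69: aaaaXa#aa[q3]aaa (head 9)
Step 70: aaaaXa#a[q3]aaaa (head 8)
Step 71: aaaaXa#[q3]aaaaa (head 7)
Step 72: aaaaXa[q3]#aaaaa (head 6)
Step 73: aaaaX[q3]a#aaaaa (head 5)
Step 74: aaaa[q3]Xa#aaaaa (head 4)
Step 75: aaaaa[q0]a#aaaaa (head 5)
Step 76: aaaaaX[q1]#aaaaa (head 6)
Step 77: aaaaaX#[q2]aaaaa (head 7)
Step 78: aaaaaX#a[q2]aaaa (head 8)
Step 79: aaaaaX#aa[q2]aaa (head 9)
Step 80: aaaaaX#aaa[q2]aa (head 10)
Step 81: aaaaaX#aaaa[q2]a (head 11)
Step 82: aaaaaX#aaaaa[q2]□ (head 12)
Step 83: aaaaaX#aaaa[q3]aa (head 11)
Step 84: aaaaaX#aaa[q3]aaa (head 10)
Step 85: aaaaaX#aa[q3]aaaa (head 9)
Step 86: aaaaaX#a[q3]aaaaa (head 8)
Step 87: aaaaaX#[q3]aaaaaa (head 7)
Step 88: aaaaaX[q3]#aaaaaa (head 6)
Step 89: aaaaa[q3]X#aaaaaa (head 5)
Step 90: aaaaaa[q0]#aaaaaa (head 6)
Step 91: aaaaaa#[q3]aaaaaa (head 7)
Step 92: aaaaaa[q3]#aaaaaa (head 6)
Step 93: aaaaa[q3]a#aaaaaa (head 5)
Step 94: aaaa[q3]aa#aaaaaa (head 4)
Step 95: aaa[q3]aaa#aaaaaa (head 3)
Step 96: aa[q3]aaaa#aaaaaa (head 2)
Step 97: a[q3]aaaaa#aaaaaa (head 1)
Step 98: [q3]aaaaaa#aaaaaa (head 0)
Step 99: [q3]□aaaaaa#aaaaaa (head -1)
Step 100: □[qA]aaaaaa#aaaaaa (head 0)
The machine is in qA, so it halts and accepts.

Final answer: Accept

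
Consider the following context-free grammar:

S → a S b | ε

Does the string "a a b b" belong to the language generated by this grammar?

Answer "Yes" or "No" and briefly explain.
A derivation exists: S ⇒ a S b ⇒ a a S b b ⇒ a a b b (using S → a S b twice, then S → ε).

Final answer: Yes - a valid derivation exists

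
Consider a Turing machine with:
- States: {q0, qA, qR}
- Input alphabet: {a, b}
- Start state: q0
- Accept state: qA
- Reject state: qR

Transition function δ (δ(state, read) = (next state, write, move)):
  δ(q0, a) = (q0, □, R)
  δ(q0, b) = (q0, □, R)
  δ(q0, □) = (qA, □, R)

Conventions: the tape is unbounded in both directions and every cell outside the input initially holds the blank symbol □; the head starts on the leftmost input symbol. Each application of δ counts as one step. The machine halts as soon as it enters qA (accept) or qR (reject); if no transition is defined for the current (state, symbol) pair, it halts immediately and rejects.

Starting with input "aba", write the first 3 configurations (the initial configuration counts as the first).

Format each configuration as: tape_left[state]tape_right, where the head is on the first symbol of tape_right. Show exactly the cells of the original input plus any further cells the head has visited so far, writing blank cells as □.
Step 0: [q0]aba (head at position 0)
Step 1: δ(q0, a) = (q0, □, R)  ⊢  □[q0]ba (head at position 1)
Step 2: δ(q0, b) = (q0, □, R)  ⊢  □□[q0]a (head at position 2)

Final answer: [q0]aba ⊢ □[q0]ba ⊢ □□[q0]a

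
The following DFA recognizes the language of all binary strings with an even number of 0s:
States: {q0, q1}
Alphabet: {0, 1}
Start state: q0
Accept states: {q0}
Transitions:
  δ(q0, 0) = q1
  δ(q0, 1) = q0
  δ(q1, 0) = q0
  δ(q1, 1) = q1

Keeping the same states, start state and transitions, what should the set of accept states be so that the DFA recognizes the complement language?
The DFA is complete (every state has a transition on every symbol), so the complement
is recognized by the same DFA with accepting and non-accepting states swapped.
Original accept states: {q0}
Complement accept states = All states - Original accept states
= {q0, q1} - {q0}
= {q1}
Complement language: strings with an ODD number of 0s

Final answer: {q1}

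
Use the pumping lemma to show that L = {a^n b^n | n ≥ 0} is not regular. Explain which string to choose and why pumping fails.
Language: L = {a^n b^n | n ≥ 0} (equal numbers of a's followed by b's)
Step 1: Assume for contradiction that L is regular, with pumping length p.
Step 2: Choose s = a^p b^p. Then s ∈ L (it has p a's followed by p b's) and |s| ≥ p.
Step 3: Consider any decomposition s = xyz with |xy| ≤ p and |y| > 0. Since |xy| ≤ p and the first p symbols of s are all a's, y = a^k for some k with 1 ≤ k ≤ p.
Step 4: Pumping up (i = 2): xy²z = a^(p+k) b^p, which has more a's than b's, so xy²z ∉ L.
This contradicts the pumping lemma, so L is not regular.

Final answer: Choose s = a^p b^p. Since |xy| ≤ p, y = a^k with k ≥ 1. Then xy²z = a^(p+k) b^p ∉ L.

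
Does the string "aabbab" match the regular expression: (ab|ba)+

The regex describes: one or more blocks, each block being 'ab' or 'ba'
No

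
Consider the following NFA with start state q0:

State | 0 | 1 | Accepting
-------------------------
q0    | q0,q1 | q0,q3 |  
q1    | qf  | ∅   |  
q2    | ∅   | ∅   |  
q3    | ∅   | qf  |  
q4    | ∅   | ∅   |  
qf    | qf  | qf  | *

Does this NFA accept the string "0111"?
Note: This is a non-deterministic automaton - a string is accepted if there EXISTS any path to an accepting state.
Track the set of states the NFA could be in: start {q0}
Read '0': {q0} → {q0, q1}
Read '1': {q0, q1} → {q0, q3}
Read '1': {q0, q3} → {q0, q3, qf}
Read '1': {q0, q3, qf} → {q0, q3, qf}
Final set {q0, q3, qf} contains accepting state(s) {qf} → accepted.

Final answer: Yes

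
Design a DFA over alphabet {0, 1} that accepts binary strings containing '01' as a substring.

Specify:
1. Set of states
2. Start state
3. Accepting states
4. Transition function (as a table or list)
One valid DFA (any DFA recognizing the same language is acceptable):
States: {q0, q1, q2}
Start: q0
Accepting: {q2}
Transitions (accepting states marked with *):
State | 0 | 1 | Accepting
-------------------------
q0    | q1 | q0 |  
q1    | q1 | q2 |  
q2    | q2 | q2 | *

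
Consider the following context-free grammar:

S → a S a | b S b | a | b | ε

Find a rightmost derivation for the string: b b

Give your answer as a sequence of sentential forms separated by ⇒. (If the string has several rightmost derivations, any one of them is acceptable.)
Start with S.
Step 1: the rightmost non-terminal is S; apply S → b S b:  b S b
Step 2: the rightmost non-terminal is S; apply S → ε:  b b

Final answer: S ⇒ b S b ⇒ b b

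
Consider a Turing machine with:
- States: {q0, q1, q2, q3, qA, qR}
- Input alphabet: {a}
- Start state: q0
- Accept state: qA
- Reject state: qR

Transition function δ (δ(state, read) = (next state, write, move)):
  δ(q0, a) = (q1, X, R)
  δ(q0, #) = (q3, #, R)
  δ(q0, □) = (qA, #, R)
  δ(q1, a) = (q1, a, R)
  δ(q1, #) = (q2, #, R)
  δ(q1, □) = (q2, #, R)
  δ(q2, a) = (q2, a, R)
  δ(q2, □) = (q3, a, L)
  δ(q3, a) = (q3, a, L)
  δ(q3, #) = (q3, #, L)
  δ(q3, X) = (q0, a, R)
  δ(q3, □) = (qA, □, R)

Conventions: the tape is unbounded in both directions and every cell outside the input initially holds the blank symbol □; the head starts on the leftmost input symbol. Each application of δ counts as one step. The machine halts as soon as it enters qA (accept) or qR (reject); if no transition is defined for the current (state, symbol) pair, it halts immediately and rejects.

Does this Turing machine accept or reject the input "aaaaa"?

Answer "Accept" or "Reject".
Trace (configuration after each step, as tape_left[state]tape_right with head position):
Step 0: [q0]aaaaa (head at position 0)
Step 1: X[q1]aaaa (head 1)
Step 2: Xa[q1]aaa (head 2)
Step 3: Xaa[q1]aa (head 3)
Step 4: Xaaa[q1]a (head 4)
Step 5: Xaaaa[q1]□ (head 5)
Step 6: Xaaaa#[q2]□ (head 6)
Step 7: Xaaaa[q3]#a (head 5)
Step 8: Xaaa[q3]a#a (head 4)
Step 9: Xaa[q3]aa#a (head 3)
Step 10: Xa[q3]aaa#a (head 2)
Step 11: X[q3]aaaa#a (head 1)
Step 12: [q3]Xaaaa#a (head 0)
Step 13: a[q0]aaaa#a (head 1)
Step 14: aX[q1]aaa#a (head 2)
Step 15: aXa[q1]aa#a (head 3)
Step 16: aXaa[q1]a#a (head 4)
Step 17: aXaaa[q1]#a (head 5)
Step 18: aXaaa#[q2]a (head 6)
Step 19: aXaaa#a[q2]□ (head 7)
Step 20: aXaaa#[q3]aa (head 6)
Step 21: aXaaa[q3]#aa (head 5)
Step 22: aXaa[q3]a#aa (head 4)
Step 23: aXa[q3]aa#aa (head 3)
Step 24: aX[q3]aaa#aa (head 2)
Step 25: a[q3]Xaaa#aa (head 1)
Step 26: aa[q0]aaa#aa (head 2)
Step 27: aaX[q1]aa#aa (head 3)
Step 28: aaXa[q1]a#aa (head 4)
Step 29: aaXaa[q1]#aa (head 5)
Step 30: aaXaa#[q2]aa (head 6)
Step 31: aaXaa#a[q2]a (head 7)
Step 32: aaXaa#aa[q2]□ (head 8)
Step 33: aaXaa#a[q3]aa (head 7)
Step 34: aaXaa#[q3]aaa (head 6)
Step 35: aaXaa[q3]#aaa (head 5)
Step 36: aaXa[q3]a#aaa (head 4)
Step 37: aaX[q3]aa#aaa (head 3)
Step 38: aa[q3]Xaa#aaa (head 2)
Step 39: aaa[q0]aa#aaa (head 3)
Step 40: aaaX[q1]a#aaa (head 4)
Step 41: aaaXa[q1]#aaa (head 5)
Step 42: aaaXa#[q2]aaa (head 6)
Step 43: aaaXa#a[q2]aa (head 7)
Step 44: aaaXa#aa[q2]a (head 8)
Step 45: aaaXa#aaa[q2]□ (head 9)
Step 46: aaaXa#aa[q3]aa (head 8)
Step 47: aaaXa#a[q3]aaa (head 7)
Step 48: aaaXa#[q3]aaaa (head 6)
Step 49: aaaXa[q3]#aaaa (head 5)
Step 50: aaaX[q3]a#aaaa (head 4)
Step 51: aaa[q3]Xa#aaaa (head 3)
Step 52: aaaa[q0]a#aaaa (head 4)
Step 53: aaaaX[q1]#aaaa (head 5)
Step 54: aaaaX#[q2]aaaa (head 6)
Step 55: aaaaX#a[q2]aaa (head 7)
Step 56: aaaaX#aa[q2]aa (head 8)
Step 57: aaaaX#aaa[q2]a (head 9)
Step 58: aaaaX#aaaa[q2]□ (head 10)
Step 59: aaaaX#aaa[q3]aa (head 9)
Step 60: aaaaX#aa[q3]aaa (head 8)
Step 61: aaaaX#a[q3]aaaa (head 7)
Step 62: aaaaX#[q3]aaaaa (head 6)
Step 63: aaaaX[q3]#aaaaa (head 5)
Step 64: aaaa[q3]X#aaaaa (head 4)
Step 65: aaaaa[q0]#aaaaa (head 5)
Step 66: aaaaa#[q3]aaaaa (head 6)
Step 67: aaaaa[q3]#aaaaa (head 5)
Step 68: aaaa[q3]a#aaaaa (head 4)
Step 69: aaa[q3]aa#aaaaa (head 3)
Step 70: aa[q3]aaa#aaaaa (head 2)
Step 71: a[q3]aaaa#aaaaa (head 1)
Step 72: [q3]aaaaa#aaaaa (head 0)
Step 73: [q3]□aaaaa#aaaaa (head -1)
Step 74: □[qA]aaaaa#aaaaa (head 0)
The machine is in qA, so it halts and accepts.

Final answer: Accept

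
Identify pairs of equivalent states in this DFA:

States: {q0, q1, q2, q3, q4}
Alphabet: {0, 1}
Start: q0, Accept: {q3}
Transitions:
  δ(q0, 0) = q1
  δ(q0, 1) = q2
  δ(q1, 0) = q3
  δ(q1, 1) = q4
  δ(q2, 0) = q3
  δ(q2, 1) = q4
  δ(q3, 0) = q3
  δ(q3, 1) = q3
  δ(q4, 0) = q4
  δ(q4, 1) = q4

Using the table-filling algorithm:
Round 0 – mark pairs where exactly one state is accepting: (q0,q3), (q1,q3), (q2,q3), (q3,q4)
Round 1 – newly marked: (q0,q1) [on 0: q1 vs q3, already marked]; (q0,q2) [on 0: q1 vs q3, already marked]; (q1,q4) [on 0: q3 vs q4, already marked]; (q2,q4) [on 0: q3 vs q4, already marked]
Round 2 – newly marked: (q0,q4) [on 0: q1 vs q4, already marked]
No further pairs can be marked.
(q1, q2) unmarked: δ(q1,0)=q3, δ(q2,0)=q3; δ(q1,1)=q4, δ(q2,1)=q4 → equivalent
Equivalent pairs: (q1, q2)

Final answer: Equivalent pairs: (q1, q2)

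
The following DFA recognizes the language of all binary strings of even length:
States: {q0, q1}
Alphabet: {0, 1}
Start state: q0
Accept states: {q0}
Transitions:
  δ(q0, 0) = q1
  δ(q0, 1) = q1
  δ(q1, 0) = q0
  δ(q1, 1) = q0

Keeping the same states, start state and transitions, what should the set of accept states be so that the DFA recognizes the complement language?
The DFA is complete (every state has a transition on every symbol), so the complement
is recognized by the same DFA with accepting and non-accepting states swapped.
Original accept states: {q0}
Complement accept states = All states - Original accept states
= {q0, q1} - {q0}
= {q1}
Complement language: strings of ODD length

Final answer: {q1}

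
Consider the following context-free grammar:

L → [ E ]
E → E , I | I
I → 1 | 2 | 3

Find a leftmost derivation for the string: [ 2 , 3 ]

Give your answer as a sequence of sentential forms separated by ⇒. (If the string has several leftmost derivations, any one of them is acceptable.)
Start with L.
Step 1: the leftmost non-terminal is L; apply L → [ E ]:  [ E ]
Step 2: the leftmost non-terminal is E; apply E → E , I:  [ E , I ]
Step 3: the leftmost non-terminal is E; apply E → I:  [ I , I ]
Step 4: the leftmost non-terminal is I; apply I → 2:  [ 2 , I ]
Step 5: the leftmost non-terminal is I; apply I → 3:  [ 2 , 3 ]

Final answer: L ⇒ [ E ] ⇒ [ E , I ] ⇒ [ I , I ] ⇒ [ 2 , I ] ⇒ [ 2 , 3 ]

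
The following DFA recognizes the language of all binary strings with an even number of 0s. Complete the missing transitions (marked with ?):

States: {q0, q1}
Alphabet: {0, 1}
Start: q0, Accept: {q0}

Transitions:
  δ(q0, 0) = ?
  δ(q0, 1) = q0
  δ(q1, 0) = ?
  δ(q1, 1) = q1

What each state remembers (consistent with the given transitions and accept states):
  q0: an even number of 0s has been read so far
  q1: an odd number of 0s has been read so far
Filling in the missing entries:
  δ(q0, 0): in q0 (an even number of 0s has been read so far), after reading 0 we have: an odd number of 0s has been read so far → q1
  δ(q1, 0): in q1 (an odd number of 0s has been read so far), after reading 0 we have: an even number of 0s has been read so far → q0

Final answer: δ(q0, 0) = q1; δ(q1, 0) = q0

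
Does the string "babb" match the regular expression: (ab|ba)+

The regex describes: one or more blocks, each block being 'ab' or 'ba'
No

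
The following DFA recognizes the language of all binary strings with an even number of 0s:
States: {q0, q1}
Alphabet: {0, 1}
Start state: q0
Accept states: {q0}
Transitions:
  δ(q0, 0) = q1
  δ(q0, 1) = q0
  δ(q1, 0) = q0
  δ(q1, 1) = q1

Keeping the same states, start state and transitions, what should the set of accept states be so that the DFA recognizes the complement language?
The DFA is complete (every state has a transition on every symbol), so the complement
is recognized by the same DFA with accepting and non-accepting states swapped.
Original accept states: {q0}
Complement accept states = All states - Original accept states
= {q0, q1} - {q0}
= {q1}
Complement language: strings with an ODD number of 0s

Final answer: {q1}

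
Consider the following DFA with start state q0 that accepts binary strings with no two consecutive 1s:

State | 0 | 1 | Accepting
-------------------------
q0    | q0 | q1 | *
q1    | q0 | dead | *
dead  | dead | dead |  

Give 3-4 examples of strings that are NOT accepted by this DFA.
Any strings that end in a non-accepting state work; for example:
"111": q0 → q1 → dead → dead; dead is not accepting → rejected
"0111": q0 → q0 → q1 → dead → dead; dead is not accepting → rejected
"1011": q0 → q1 → q0 → q1 → dead; dead is not accepting → rejected
"1111": q0 → q1 → dead → dead → dead; dead is not accepting → rejected

Final answer: "111", "0111", "1011", "1111"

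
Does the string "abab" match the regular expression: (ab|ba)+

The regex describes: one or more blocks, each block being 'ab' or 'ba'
Yes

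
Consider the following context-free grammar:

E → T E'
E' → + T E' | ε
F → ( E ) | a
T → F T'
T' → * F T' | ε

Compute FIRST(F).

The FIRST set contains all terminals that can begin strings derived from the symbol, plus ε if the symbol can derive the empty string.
FIRST(F): F → ( E ) contributes '(' and F → a contributes 'a', so FIRST(F) = {(, a}. F is not nullable.

Final answer: {(, a}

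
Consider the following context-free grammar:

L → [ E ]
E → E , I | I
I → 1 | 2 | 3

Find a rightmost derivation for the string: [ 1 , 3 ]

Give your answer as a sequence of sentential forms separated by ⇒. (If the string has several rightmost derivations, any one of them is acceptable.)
Start with L.
Step 1: the rightmost non-terminal is L; apply L → [ E ]:  [ E ]
Step 2: the rightmost non-terminal is E; apply E → E , I:  [ E , I ]
Step 3: the rightmost non-terminal is I; apply I → 3:  [ E , 3 ]
Step 4: the rightmost non-terminal is E; apply E → I:  [ I , 3 ]
Step 5: the rightmost non-terminal is I; apply I → 1:  [ 1 , 3 ]

Final answer: L ⇒ [ E ] ⇒ [ E , I ] ⇒ [ E , 3 ] ⇒ [ I , 3 ] ⇒ [ 1 , 3 ]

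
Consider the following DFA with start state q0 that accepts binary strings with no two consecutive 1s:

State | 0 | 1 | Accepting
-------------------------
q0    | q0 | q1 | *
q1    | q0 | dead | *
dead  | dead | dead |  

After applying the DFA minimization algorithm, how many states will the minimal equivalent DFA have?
All 3 states are reachable from q0, so none can be removed as unreachable.
Table-filling: first mark every (accepting, non-accepting) pair as distinguishable (accepting: {q0, q1}; non-accepting: {dead}).
Round 1: (q0, q1) on '1' go to q1 and dead, already distinguishable → mark.
Every pair of states is distinguishable, so the DFA is already minimal.
Equivalence classes: {q0}, {q1}, {dead} → 3 states.

Final answer: 3 states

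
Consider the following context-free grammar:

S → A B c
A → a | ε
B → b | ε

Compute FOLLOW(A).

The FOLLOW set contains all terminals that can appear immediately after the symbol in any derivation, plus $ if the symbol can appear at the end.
A occurs in S → A B c followed by B c. Add FIRST(B) minus ε = {b}; B is nullable (B → ε), so what follows B can also follow A: the terminal c. FOLLOW(A) = {b, c}.

Final answer: {b, c}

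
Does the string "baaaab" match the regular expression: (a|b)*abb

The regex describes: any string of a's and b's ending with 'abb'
No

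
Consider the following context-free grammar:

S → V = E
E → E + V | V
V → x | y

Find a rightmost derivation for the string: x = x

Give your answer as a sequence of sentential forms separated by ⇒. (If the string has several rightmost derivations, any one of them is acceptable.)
Start with S.
Step 1: the rightmost non-terminal is S; apply S → V = E:  V = E
Step 2: the rightmost non-terminal is E; apply E → V:  V = V
Step 3: the rightmost non-terminal is V; apply V → x:  V = x
Step 4: the rightmost non-terminal is V; apply V → x:  x = x

Final answer: S ⇒ V = E ⇒ V = V ⇒ V = x ⇒ x = x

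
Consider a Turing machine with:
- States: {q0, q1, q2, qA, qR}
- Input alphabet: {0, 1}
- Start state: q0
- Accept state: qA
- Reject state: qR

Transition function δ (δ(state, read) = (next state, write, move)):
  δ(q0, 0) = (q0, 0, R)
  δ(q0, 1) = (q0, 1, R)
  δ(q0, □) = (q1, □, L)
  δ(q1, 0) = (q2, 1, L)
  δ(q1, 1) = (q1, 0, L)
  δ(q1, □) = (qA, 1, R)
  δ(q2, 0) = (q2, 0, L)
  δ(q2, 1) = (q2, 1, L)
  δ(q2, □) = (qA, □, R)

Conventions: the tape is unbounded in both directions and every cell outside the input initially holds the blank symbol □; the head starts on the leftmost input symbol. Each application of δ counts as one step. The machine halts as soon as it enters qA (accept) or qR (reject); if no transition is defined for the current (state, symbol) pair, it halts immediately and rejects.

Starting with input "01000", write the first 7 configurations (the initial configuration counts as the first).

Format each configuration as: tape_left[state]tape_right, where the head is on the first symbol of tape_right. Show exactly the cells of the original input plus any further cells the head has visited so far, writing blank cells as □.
Step 0: [q0]01000 (head at position 0)
Step 1: δ(q0, 0) = (q0, 0, R)  ⊢  0[q0]1000 (head at position 1)
Step 2: δ(q0, 1) = (q0, 1, R)  ⊢  01[q0]000 (head at position 2)
Step 3: δ(q0, 0) = (q0, 0, R)  ⊢  010[q0]00 (head at position 3)
Step 4: δ(q0, 0) = (q0, 0, R)  ⊢  0100[q0]0 (head at position 4)
Step 5: δ(q0, 0) = (q0, 0, R)  ⊢  01000[q0]□ (head at position 5)
Step 6: δ(q0, □) = (q1, □, L)  ⊢  0100[q1]0□ (head at position 4)

Final answer: [q0]01000 ⊢ 0[q0]1000 ⊢ 01[q0]000 ⊢ 010[q0]00 ⊢ 0100[q0]0 ⊢ 01000[q0]□ ⊢ 0100[q1]0□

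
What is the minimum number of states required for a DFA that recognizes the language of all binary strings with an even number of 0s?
Language: binary strings with an even number of 0s
Lower bound (Myhill–Nerode): the prefixes ε, 0 are pairwise distinguishable:
  ε vs 0: suffix ε distinguishes them (ε has zero 0s (accepted), 0 has one 0 (rejected))
So any DFA needs at least 2 states.
Upper bound: a DFA with 2 states exists (one state per class above).
Minimum states: 2

Final answer: 2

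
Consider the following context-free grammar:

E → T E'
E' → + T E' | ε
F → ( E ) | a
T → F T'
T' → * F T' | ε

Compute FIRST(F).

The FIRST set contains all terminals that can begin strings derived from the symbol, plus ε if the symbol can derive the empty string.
FIRST(F): F → ( E ) contributes '(' and F → a contributes 'a', so FIRST(F) = {(, a}. F is not nullable.

Final answer: {(, a}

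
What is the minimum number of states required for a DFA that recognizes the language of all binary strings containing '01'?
Language: binary strings containing '01'
Lower bound (Myhill–Nerode): the prefixes ε, 0, 01 are pairwise distinguishable:
  ε vs 01: suffix ε distinguishes them (ε is rejected, 01 is accepted)
  0 vs 01: suffix ε distinguishes them (0 is rejected, 01 is accepted)
  ε vs 0: suffix 1 distinguishes them (ε·1 = 1 is rejected, 0·1 = 01 is accepted)
So any DFA needs at least 3 states.
Upper bound: a DFA with 3 states exists (one state per class above: 'no progress', 'last symbol 0', and 'seen 01' (accepting sink)).
Minimum states: 3

Final answer: 3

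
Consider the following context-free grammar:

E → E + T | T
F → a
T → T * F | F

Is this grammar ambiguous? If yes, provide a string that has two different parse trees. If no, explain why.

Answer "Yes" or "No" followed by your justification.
This is the standard stratified expression grammar: '+' is introduced only by the left-recursive rule E → E + T and '*' only by the left-recursive rule T → T * F, with F → a. For any string, the last '+' must be the one produced at the root E (everything after it is a T containing no '+'), and likewise within each T the last '*' is produced at its root. This fixes the parse tree uniquely (left-associative, '*' binding tighter than '+'), so every string has exactly one parse tree.

Final answer: No - the grammar is unambiguous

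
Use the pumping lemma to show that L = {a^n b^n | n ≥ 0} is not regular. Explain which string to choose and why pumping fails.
Language: L = {a^n b^n | n ≥ 0} (equal numbers of a's followed by b's)
Step 1: Assume for contradiction that L is regular, with pumping length p.
Step 2: Choose s = a^p b^p. Then s ∈ L (it has p a's followed by p b's) and |s| ≥ p.
Step 3: Consider any decomposition s = xyz with |xy| ≤ p and |y| > 0. Since |xy| ≤ p and the first p symbols of s are all a's, y = a^k for some k with 1 ≤ k ≤ p.
Step 4: Pumping up (i = 2): xy²z = a^(p+k) b^p, which has more a's than b's, so xy²z ∉ L.
This contradicts the pumping lemma, so L is not regular.

Final answer: Choose s = a^p b^p. Since |xy| ≤ p, y = a^k with k ≥ 1. Then xy²z = a^(p+k) b^p ∉ L.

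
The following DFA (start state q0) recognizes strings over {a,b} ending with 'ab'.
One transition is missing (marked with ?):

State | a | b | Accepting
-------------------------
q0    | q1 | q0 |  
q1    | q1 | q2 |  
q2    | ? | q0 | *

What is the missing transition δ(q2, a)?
q1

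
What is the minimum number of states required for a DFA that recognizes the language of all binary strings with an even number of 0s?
Language: binary strings with an even number of 0s
Lower bound (Myhill–Nerode): the prefixes ε, 0 are pairwise distinguishable:
  ε vs 0: suffix ε distinguishes them (ε has zero 0s (accepted), 0 has one 0 (rejected))
So any DFA needs at least 2 states.
Upper bound: a DFA with 2 states exists (one state per class above).
Minimum states: 2

Final answer: 2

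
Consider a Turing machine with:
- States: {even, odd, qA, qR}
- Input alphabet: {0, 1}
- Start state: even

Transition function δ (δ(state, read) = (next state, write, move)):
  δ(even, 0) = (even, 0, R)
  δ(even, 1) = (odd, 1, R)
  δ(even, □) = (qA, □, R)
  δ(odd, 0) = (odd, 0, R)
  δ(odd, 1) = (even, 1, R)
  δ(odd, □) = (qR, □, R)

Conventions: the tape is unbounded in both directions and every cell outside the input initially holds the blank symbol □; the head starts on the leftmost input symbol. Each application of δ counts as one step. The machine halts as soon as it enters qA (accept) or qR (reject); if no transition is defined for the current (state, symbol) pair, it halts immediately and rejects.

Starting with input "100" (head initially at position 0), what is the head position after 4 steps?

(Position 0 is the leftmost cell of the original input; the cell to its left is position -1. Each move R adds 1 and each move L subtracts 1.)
Step 0: [even]100 (head at position 0)
Step 1: δ(even, 1) = (odd, 1, R)  ⊢  1[odd]00 (head at position 1)
Step 2: δ(odd, 0) = (odd, 0, R)  ⊢  10[odd]0 (head at position 2)
Step 3: δ(odd, 0) = (odd, 0, R)  ⊢  100[odd]□ (head at position 3)
Step 4: δ(odd, □) = (qR, □, R)  ⊢  100□[qR]□ (head at position 4)
Head position after 4 steps: 4

Final answer: Position 4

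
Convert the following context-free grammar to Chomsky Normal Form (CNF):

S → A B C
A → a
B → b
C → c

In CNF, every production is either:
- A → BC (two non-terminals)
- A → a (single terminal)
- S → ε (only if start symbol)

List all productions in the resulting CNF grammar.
The grammar has no ε-productions or unit productions to eliminate.
A → a is already in CNF (single terminal) – keep it.
B → b is already in CNF (single terminal) – keep it.
C → c is already in CNF (single terminal) – keep it.
S → A B C has 3 symbols on the right: break it into binary productions S → A X0, X0 → B C.
Resulting CNF grammar (5 productions): A → a; B → b; C → c; S → A X0; X0 → B C

Final answer: A → a; B → b; C → c; S → A X0; X0 → B C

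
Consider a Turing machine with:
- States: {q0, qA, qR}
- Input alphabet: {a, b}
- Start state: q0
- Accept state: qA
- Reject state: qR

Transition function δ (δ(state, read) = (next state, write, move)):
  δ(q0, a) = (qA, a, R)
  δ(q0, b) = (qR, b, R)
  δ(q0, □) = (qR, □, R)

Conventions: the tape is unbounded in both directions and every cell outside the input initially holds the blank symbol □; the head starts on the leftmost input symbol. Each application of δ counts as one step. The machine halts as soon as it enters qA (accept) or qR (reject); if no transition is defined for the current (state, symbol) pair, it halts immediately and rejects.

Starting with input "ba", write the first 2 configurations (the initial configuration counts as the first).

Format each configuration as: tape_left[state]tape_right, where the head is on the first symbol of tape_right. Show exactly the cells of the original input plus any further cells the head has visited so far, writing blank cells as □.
Step 0: [q0]ba (head at position 0)
Step 1: δ(q0, b) = (qR, b, R)  ⊢  b[qR]a (head at position 1)

Final answer: [q0]ba ⊢ b[qR]a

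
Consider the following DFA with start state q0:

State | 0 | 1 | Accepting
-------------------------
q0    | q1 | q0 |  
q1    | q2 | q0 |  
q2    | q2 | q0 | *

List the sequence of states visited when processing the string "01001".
q0 → q1 → q0 → q1 → q2 → q0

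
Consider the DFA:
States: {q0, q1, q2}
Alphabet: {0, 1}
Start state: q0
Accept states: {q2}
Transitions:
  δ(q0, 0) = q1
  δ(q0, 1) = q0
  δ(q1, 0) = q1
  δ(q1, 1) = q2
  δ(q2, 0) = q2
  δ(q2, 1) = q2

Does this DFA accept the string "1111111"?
Processing string "1111111":
  q0 --1--> q0
  q0 --1--> q0
  q0 --1--> q0
  q0 --1--> q0
  q0 --1--> q0
  q0 --1--> q0
  q0 --1--> q0
Final state: q0
Accept states: {q2}
q0 is not an accept state, so the string is rejected.

Final answer: No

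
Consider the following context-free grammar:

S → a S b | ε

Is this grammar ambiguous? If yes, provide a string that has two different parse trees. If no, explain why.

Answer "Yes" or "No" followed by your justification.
At every step exactly one production applies: if the remaining string to generate is non-empty it starts with a and ends with b, forcing S → a S b; if it is empty, S → ε is forced. Hence each string a^n b^n has exactly one derivation (S → a S b applied n times, then S → ε) and one parse tree.

Final answer: No - the grammar is unambiguous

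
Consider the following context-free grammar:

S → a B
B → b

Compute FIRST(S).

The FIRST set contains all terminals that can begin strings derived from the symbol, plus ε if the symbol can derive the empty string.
S has the single production S → a B, whose right-hand side begins with the terminal a. So FIRST(S) = {a}.

Final answer: {a}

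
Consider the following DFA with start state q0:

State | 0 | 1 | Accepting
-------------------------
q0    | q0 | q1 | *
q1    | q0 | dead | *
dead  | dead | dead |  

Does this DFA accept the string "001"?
Start in q0.
Read '0': q0 → q0
Read '0': q0 → q0
Read '1': q0 → q1
Final state q1 is accepting, so the string is accepted.

Final answer: Yes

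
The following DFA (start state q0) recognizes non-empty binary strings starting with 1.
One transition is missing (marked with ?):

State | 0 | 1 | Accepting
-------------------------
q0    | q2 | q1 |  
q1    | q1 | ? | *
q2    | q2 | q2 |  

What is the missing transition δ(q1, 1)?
q1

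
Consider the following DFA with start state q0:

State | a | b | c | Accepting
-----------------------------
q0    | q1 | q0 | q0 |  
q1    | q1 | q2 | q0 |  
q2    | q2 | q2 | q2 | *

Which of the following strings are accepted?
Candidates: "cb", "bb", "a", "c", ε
"cb": q0 → q0 → q0; q0 is not accepting → rejected
"bb": q0 → q0 → q0; q0 is not accepting → rejected
"a": q0 → q1; q1 is not accepting → rejected
"c": q0 → q0; q0 is not accepting → rejected
ε: q0; q0 is not accepting → rejected

Final answer: None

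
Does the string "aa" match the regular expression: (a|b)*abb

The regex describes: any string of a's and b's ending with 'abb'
No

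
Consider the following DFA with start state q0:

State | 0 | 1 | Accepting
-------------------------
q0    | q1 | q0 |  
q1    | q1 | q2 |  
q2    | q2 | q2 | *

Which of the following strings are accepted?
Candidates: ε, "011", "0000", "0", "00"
ε: q0; q0 is not accepting → rejected
"011": q0 → q1 → q2 → q2; q2 is accepting → accepted
"0000": q0 → q1 → q1 → q1 → q1; q1 is not accepting → rejected
"0": q0 → q1; q1 is not accepting → rejected
"00": q0 → q1 → q1; q1 is not accepting → rejected

Final answer: "011"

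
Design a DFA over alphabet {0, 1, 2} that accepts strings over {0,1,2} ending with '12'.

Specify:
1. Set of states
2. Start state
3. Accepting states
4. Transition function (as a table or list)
One valid DFA (any DFA recognizing the same language is acceptable):
States: {q0, q1, q2}
Start: q0
Accepting: {q2}
Transitions (accepting states marked with *):
State | 0 | 1 | 2 | Accepting
-----------------------------
q0    | q0 | q1 | q0 |  
q1    | q0 | q1 | q2 |  
q2    | q0 | q1 | q0 | *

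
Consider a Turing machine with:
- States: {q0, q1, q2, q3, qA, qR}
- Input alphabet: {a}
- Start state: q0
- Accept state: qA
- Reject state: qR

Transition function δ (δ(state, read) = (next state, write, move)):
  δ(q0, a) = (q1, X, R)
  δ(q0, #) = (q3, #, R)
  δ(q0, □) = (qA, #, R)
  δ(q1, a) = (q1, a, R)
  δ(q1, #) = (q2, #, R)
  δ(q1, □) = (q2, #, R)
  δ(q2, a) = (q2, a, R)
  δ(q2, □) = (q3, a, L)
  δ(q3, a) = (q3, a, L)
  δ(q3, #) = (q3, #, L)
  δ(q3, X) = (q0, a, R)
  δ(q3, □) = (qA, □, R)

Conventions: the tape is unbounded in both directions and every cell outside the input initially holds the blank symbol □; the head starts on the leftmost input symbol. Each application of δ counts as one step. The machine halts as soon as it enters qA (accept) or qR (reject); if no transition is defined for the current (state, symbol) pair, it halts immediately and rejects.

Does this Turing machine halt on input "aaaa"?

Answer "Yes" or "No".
Trace (configuration after each step, as tape_left[state]tape_right with head position):
Step 0: [q0]aaaa (head at position 0)
Step 1: X[q1]aaa (head 1)
Step 2: Xa[q1]aa (head 2)
Step 3: Xaa[q1]a (head 3)
Step 4: Xaaa[q1]□ (head 4)
Step 5: Xaaa#[q2]□ (head 5)
Step 6: Xaaa[q3]#a (head 4)
Step 7: Xaa[q3]a#a (head 3)
Step 8: Xa[q3]aa#a (head 2)
Step 9: X[q3]aaa#a (head 1)
Step 10: [q3]Xaaa#a (head 0)
Step 11: a[q0]aaa#a (head 1)
Step 12: aX[q1]aa#a (head 2)
Step 13: aXa[q1]a#a (head 3)
Step 14: aXaa[q1]#a (head 4)
Step 15: aXaa#[q2]a (head 5)
Step 16: aXaa#a[q2]□ (head 6)
Step 17: aXaa#[q3]aa (head 5)
Step 18: aXaa[q3]#aa (head 4)
Step 19: aXa[q3]a#aa (head 3)
Step 20: aX[q3]aa#aa (head 2)
Step 21: a[q3]Xaa#aa (head 1)
Step 22: aa[q0]aa#aa (head 2)
Step 23: aaX[q1]a#aa (head 3)
Step 24: aaXa[q1]#aa (head 4)
Step 25: aaXa#[q2]aa (head 5)
Step 26: aaXa#a[q2]a (head 6)
Step 27: aaXa#aa[q2]□ (head 7)
Step 28: aaXa#a[q3]aa (head 6)
Step 29: aaXa#[q3]aaa (head 5)
Step 30: aaXa[q3]#aaa (head 4)
Step 31: aaX[q3]a#aaa (head 3)
Step 32: aa[q3]Xa#aaa (head 2)
Step 33: aaa[q0]a#aaa (head 3)
Step 34: aaaX[q1]#aaa (head 4)
Step 35: aaaX#[q2]aaa (head 5)
Step 36: aaaX#a[q2]aa (head 6)
Step 37: aaaX#aa[q2]a (head 7)
Step 38: aaaX#aaa[q2]□ (head 8)
Step 39: aaaX#aa[q3]aa (head 7)
Step 40: aaaX#a[q3]aaa (head 6)
Step 41: aaaX#[q3]aaaa (head 5)
Step 42: aaaX[q3]#aaaa (head 4)
Step 43: aaa[q3]X#aaaa (head 3)
Step 44: aaaa[q0]#aaaa (head 4)
Step 45: aaaa#[q3]aaaa (head 5)
Step 46: aaaa[q3]#aaaa (head 4)
Step 47: aaa[q3]a#aaaa (head 3)
Step 48: aa[q3]aa#aaaa (head 2)
Step 49: a[q3]aaa#aaaa (head 1)
Step 50: [q3]aaaa#aaaa (head 0)
Step 51: [q3]□aaaa#aaaa (head -1)
Step 52: □[qA]aaaa#aaaa (head 0)
The machine is in qA, so it halts and accepts.
It halts after 52 steps.

Final answer: Yes - halts after 52 steps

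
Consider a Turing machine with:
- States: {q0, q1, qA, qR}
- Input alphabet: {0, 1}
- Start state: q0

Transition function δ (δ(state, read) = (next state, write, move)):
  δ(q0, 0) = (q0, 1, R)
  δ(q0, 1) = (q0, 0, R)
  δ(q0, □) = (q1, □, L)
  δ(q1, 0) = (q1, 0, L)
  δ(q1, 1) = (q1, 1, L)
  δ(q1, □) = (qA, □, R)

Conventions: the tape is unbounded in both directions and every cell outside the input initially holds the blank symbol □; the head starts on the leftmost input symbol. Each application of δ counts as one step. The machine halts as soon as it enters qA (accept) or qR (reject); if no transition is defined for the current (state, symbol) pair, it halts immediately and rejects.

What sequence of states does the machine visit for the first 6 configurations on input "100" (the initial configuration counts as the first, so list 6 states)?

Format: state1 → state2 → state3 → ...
Step 0: [q0]100 (head at position 0)
Step 1: δ(q0, 1) = (q0, 0, R)  ⊢  0[q0]00 (head at position 1)
Step 2: δ(q0, 0) = (q0, 1, R)  ⊢  01[q0]0 (head at position 2)
Step 3: δ(q0, 0) = (q0, 1, R)  ⊢  011[q0]□ (head at position 3)
Step 4: δ(q0, □) = (q1, □, L)  ⊢  01[q1]1□ (head at position 2)
Step 5: δ(q1, 1) = (q1, 1, L)  ⊢  0[q1]11□ (head at position 1)
Reading off the states of these 6 configurations: q0 → q0 → q0 → q0 → q1 → q1

Final answer: q0 → q0 → q0 → q0 → q1 → q1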